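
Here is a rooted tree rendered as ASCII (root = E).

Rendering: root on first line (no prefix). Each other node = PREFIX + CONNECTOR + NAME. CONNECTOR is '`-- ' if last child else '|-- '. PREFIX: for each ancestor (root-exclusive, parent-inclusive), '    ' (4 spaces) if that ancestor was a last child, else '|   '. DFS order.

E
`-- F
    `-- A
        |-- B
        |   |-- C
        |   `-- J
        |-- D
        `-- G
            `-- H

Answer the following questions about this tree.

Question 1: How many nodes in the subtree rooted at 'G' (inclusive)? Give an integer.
Subtree rooted at G contains: G, H
Count = 2

Answer: 2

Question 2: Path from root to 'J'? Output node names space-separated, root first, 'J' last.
Answer: E F A B J

Derivation:
Walk down from root: E -> F -> A -> B -> J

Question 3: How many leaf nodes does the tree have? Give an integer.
Leaves (nodes with no children): C, D, H, J

Answer: 4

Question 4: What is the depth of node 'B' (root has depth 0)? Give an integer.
Path from root to B: E -> F -> A -> B
Depth = number of edges = 3

Answer: 3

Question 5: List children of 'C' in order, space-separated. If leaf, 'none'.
Answer: none

Derivation:
Node C's children (from adjacency): (leaf)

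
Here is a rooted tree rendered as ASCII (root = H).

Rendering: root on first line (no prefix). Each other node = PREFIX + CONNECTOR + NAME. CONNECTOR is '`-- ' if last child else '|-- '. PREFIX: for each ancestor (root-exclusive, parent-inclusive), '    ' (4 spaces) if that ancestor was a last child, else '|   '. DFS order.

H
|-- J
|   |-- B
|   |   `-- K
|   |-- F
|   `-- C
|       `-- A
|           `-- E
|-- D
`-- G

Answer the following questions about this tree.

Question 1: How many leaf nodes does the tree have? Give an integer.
Leaves (nodes with no children): D, E, F, G, K

Answer: 5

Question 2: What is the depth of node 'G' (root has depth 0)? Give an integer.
Path from root to G: H -> G
Depth = number of edges = 1

Answer: 1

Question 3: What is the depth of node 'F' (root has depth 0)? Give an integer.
Answer: 2

Derivation:
Path from root to F: H -> J -> F
Depth = number of edges = 2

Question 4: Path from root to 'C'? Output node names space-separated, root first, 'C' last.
Walk down from root: H -> J -> C

Answer: H J C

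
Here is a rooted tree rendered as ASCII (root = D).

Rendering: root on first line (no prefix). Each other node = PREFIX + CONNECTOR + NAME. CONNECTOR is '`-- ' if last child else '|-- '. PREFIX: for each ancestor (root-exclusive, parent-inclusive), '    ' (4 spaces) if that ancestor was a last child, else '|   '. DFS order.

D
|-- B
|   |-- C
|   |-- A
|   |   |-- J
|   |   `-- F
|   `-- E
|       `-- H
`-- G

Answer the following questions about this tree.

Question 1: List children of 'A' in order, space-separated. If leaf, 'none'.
Answer: J F

Derivation:
Node A's children (from adjacency): J, F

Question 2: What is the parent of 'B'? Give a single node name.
Answer: D

Derivation:
Scan adjacency: B appears as child of D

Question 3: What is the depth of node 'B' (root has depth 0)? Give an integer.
Path from root to B: D -> B
Depth = number of edges = 1

Answer: 1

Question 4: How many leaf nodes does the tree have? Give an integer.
Answer: 5

Derivation:
Leaves (nodes with no children): C, F, G, H, J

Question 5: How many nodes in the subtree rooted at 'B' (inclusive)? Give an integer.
Answer: 7

Derivation:
Subtree rooted at B contains: A, B, C, E, F, H, J
Count = 7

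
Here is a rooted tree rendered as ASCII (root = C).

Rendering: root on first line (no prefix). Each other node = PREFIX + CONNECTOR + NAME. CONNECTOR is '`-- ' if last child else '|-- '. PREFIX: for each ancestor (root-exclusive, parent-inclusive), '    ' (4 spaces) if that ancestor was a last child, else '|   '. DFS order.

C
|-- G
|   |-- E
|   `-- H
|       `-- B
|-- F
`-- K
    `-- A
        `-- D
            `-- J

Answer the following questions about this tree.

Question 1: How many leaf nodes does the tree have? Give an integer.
Answer: 4

Derivation:
Leaves (nodes with no children): B, E, F, J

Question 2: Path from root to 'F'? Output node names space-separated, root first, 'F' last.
Walk down from root: C -> F

Answer: C F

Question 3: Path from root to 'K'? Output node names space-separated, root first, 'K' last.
Answer: C K

Derivation:
Walk down from root: C -> K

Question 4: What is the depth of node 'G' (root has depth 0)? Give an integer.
Answer: 1

Derivation:
Path from root to G: C -> G
Depth = number of edges = 1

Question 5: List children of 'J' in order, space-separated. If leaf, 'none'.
Answer: none

Derivation:
Node J's children (from adjacency): (leaf)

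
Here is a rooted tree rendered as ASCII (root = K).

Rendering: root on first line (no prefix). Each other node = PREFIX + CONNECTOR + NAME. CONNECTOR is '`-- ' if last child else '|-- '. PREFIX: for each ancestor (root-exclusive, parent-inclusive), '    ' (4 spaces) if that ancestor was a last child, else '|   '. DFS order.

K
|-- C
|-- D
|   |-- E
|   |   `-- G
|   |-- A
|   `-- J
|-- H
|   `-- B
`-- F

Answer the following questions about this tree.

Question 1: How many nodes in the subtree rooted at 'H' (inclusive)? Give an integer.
Subtree rooted at H contains: B, H
Count = 2

Answer: 2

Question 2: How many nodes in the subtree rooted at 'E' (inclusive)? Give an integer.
Answer: 2

Derivation:
Subtree rooted at E contains: E, G
Count = 2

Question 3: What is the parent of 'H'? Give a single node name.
Answer: K

Derivation:
Scan adjacency: H appears as child of K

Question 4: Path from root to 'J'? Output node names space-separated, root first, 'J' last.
Walk down from root: K -> D -> J

Answer: K D J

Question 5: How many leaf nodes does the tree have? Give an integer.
Leaves (nodes with no children): A, B, C, F, G, J

Answer: 6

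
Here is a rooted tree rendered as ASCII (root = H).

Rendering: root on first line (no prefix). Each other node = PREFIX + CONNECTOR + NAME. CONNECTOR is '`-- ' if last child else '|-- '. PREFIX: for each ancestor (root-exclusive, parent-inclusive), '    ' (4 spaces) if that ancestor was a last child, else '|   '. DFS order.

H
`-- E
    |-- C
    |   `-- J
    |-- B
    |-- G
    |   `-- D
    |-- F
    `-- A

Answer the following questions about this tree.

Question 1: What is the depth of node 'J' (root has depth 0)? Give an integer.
Answer: 3

Derivation:
Path from root to J: H -> E -> C -> J
Depth = number of edges = 3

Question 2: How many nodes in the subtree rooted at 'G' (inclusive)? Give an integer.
Answer: 2

Derivation:
Subtree rooted at G contains: D, G
Count = 2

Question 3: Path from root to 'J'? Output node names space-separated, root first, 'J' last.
Answer: H E C J

Derivation:
Walk down from root: H -> E -> C -> J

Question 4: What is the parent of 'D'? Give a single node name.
Scan adjacency: D appears as child of G

Answer: G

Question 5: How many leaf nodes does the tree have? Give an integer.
Leaves (nodes with no children): A, B, D, F, J

Answer: 5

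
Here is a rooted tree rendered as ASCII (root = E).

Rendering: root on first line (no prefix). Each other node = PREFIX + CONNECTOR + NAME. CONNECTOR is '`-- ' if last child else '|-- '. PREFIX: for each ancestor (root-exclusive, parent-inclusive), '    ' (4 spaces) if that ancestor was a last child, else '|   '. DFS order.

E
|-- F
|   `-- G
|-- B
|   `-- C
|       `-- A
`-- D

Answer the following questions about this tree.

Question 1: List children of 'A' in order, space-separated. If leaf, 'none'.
Answer: none

Derivation:
Node A's children (from adjacency): (leaf)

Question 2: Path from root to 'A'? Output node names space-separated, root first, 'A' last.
Answer: E B C A

Derivation:
Walk down from root: E -> B -> C -> A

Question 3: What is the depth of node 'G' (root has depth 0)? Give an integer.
Answer: 2

Derivation:
Path from root to G: E -> F -> G
Depth = number of edges = 2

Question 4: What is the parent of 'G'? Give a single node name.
Scan adjacency: G appears as child of F

Answer: F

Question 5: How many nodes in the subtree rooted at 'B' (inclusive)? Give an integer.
Answer: 3

Derivation:
Subtree rooted at B contains: A, B, C
Count = 3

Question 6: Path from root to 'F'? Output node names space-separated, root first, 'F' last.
Answer: E F

Derivation:
Walk down from root: E -> F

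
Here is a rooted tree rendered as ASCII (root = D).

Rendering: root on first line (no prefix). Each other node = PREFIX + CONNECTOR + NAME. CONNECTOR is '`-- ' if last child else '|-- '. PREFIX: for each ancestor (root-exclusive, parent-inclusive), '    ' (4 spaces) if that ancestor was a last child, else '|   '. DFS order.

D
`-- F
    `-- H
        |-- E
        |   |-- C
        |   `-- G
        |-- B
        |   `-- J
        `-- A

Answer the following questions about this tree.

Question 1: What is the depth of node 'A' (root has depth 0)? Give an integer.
Path from root to A: D -> F -> H -> A
Depth = number of edges = 3

Answer: 3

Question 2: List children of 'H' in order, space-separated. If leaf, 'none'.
Node H's children (from adjacency): E, B, A

Answer: E B A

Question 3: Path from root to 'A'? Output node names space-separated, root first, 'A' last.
Walk down from root: D -> F -> H -> A

Answer: D F H A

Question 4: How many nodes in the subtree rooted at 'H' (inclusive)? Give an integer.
Answer: 7

Derivation:
Subtree rooted at H contains: A, B, C, E, G, H, J
Count = 7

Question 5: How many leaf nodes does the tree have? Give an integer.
Leaves (nodes with no children): A, C, G, J

Answer: 4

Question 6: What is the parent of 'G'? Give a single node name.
Answer: E

Derivation:
Scan adjacency: G appears as child of E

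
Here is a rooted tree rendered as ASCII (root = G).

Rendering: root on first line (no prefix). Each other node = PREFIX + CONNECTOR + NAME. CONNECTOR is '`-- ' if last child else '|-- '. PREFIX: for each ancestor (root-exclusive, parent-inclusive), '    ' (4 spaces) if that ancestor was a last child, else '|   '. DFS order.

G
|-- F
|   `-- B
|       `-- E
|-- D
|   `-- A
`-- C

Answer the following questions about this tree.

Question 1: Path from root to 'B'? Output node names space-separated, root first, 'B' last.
Walk down from root: G -> F -> B

Answer: G F B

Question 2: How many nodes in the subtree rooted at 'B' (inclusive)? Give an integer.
Answer: 2

Derivation:
Subtree rooted at B contains: B, E
Count = 2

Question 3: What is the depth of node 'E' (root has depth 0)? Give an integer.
Path from root to E: G -> F -> B -> E
Depth = number of edges = 3

Answer: 3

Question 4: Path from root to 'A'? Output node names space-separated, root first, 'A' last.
Answer: G D A

Derivation:
Walk down from root: G -> D -> A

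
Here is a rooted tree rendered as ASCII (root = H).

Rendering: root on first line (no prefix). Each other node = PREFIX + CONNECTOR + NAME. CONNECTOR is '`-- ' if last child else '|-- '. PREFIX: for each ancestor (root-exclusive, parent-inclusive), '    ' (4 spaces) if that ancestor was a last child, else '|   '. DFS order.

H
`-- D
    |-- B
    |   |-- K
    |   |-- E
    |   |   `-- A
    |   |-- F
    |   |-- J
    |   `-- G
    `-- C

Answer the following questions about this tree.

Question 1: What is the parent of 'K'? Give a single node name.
Scan adjacency: K appears as child of B

Answer: B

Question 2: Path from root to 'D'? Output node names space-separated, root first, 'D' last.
Walk down from root: H -> D

Answer: H D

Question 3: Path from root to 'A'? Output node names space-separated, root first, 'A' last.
Answer: H D B E A

Derivation:
Walk down from root: H -> D -> B -> E -> A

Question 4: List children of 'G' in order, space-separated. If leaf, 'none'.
Node G's children (from adjacency): (leaf)

Answer: none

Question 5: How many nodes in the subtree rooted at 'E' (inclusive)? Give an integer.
Answer: 2

Derivation:
Subtree rooted at E contains: A, E
Count = 2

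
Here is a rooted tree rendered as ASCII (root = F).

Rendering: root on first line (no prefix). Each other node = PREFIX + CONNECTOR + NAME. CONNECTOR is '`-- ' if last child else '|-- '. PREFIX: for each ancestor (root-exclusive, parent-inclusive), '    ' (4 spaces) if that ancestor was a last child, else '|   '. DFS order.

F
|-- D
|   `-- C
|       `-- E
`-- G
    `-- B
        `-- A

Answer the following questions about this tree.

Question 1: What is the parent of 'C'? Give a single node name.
Scan adjacency: C appears as child of D

Answer: D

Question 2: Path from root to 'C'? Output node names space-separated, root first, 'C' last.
Answer: F D C

Derivation:
Walk down from root: F -> D -> C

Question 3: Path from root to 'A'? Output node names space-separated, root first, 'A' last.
Answer: F G B A

Derivation:
Walk down from root: F -> G -> B -> A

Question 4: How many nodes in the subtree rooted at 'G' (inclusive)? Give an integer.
Answer: 3

Derivation:
Subtree rooted at G contains: A, B, G
Count = 3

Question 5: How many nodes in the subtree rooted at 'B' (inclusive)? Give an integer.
Subtree rooted at B contains: A, B
Count = 2

Answer: 2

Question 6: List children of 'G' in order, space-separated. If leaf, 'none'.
Node G's children (from adjacency): B

Answer: B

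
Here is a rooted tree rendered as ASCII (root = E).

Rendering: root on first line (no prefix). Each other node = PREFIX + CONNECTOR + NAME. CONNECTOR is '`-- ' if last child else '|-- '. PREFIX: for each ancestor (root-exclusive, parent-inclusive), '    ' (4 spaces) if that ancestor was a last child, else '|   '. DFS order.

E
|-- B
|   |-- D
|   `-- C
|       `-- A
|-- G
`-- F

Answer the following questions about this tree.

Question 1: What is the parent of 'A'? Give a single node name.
Scan adjacency: A appears as child of C

Answer: C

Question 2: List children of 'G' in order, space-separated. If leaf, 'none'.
Node G's children (from adjacency): (leaf)

Answer: none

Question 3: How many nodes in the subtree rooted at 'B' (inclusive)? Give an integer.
Subtree rooted at B contains: A, B, C, D
Count = 4

Answer: 4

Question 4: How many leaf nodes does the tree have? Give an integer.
Answer: 4

Derivation:
Leaves (nodes with no children): A, D, F, G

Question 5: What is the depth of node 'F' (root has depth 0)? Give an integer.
Path from root to F: E -> F
Depth = number of edges = 1

Answer: 1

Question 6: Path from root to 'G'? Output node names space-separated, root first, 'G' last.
Answer: E G

Derivation:
Walk down from root: E -> G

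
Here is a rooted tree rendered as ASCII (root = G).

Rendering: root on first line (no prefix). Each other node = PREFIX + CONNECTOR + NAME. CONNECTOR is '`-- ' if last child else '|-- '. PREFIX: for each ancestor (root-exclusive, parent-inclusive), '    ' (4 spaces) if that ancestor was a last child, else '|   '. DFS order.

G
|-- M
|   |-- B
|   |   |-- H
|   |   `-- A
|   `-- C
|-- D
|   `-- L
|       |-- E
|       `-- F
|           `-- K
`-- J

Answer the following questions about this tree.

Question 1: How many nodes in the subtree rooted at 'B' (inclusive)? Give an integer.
Subtree rooted at B contains: A, B, H
Count = 3

Answer: 3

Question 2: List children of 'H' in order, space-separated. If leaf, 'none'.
Node H's children (from adjacency): (leaf)

Answer: none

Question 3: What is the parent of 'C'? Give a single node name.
Scan adjacency: C appears as child of M

Answer: M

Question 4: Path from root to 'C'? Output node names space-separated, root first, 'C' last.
Walk down from root: G -> M -> C

Answer: G M C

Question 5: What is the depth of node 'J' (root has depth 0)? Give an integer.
Answer: 1

Derivation:
Path from root to J: G -> J
Depth = number of edges = 1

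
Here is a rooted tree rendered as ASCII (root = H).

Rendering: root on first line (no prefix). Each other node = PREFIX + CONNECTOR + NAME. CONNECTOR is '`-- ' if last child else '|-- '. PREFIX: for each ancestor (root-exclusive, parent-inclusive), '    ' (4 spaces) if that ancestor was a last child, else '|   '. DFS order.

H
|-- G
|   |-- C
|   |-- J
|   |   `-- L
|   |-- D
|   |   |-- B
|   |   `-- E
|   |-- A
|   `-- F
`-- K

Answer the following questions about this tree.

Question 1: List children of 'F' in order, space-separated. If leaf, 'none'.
Answer: none

Derivation:
Node F's children (from adjacency): (leaf)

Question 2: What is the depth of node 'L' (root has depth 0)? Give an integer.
Answer: 3

Derivation:
Path from root to L: H -> G -> J -> L
Depth = number of edges = 3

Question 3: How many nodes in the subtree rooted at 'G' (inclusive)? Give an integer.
Subtree rooted at G contains: A, B, C, D, E, F, G, J, L
Count = 9

Answer: 9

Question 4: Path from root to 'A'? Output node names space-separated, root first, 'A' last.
Walk down from root: H -> G -> A

Answer: H G A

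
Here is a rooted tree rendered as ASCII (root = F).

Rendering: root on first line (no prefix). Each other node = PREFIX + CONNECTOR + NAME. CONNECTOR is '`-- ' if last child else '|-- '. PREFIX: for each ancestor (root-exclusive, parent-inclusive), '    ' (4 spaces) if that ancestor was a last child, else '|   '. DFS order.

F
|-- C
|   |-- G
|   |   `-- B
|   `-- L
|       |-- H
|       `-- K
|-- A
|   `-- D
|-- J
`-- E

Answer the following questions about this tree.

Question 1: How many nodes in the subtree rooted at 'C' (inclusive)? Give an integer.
Answer: 6

Derivation:
Subtree rooted at C contains: B, C, G, H, K, L
Count = 6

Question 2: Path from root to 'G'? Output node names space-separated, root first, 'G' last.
Walk down from root: F -> C -> G

Answer: F C G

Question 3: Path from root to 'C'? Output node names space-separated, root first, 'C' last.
Walk down from root: F -> C

Answer: F C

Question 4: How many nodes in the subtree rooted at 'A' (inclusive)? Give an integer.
Subtree rooted at A contains: A, D
Count = 2

Answer: 2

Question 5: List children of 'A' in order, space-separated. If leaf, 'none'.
Node A's children (from adjacency): D

Answer: D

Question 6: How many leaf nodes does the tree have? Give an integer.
Answer: 6

Derivation:
Leaves (nodes with no children): B, D, E, H, J, K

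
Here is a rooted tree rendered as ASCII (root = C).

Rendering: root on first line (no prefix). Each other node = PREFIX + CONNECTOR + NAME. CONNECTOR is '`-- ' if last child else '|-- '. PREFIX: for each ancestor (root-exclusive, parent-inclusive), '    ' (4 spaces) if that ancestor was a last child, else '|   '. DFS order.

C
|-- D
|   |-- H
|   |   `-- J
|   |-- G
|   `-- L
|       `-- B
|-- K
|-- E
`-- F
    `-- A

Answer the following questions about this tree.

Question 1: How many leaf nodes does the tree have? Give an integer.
Leaves (nodes with no children): A, B, E, G, J, K

Answer: 6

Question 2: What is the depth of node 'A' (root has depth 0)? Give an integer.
Answer: 2

Derivation:
Path from root to A: C -> F -> A
Depth = number of edges = 2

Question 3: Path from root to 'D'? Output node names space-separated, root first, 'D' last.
Answer: C D

Derivation:
Walk down from root: C -> D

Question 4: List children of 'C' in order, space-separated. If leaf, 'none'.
Node C's children (from adjacency): D, K, E, F

Answer: D K E F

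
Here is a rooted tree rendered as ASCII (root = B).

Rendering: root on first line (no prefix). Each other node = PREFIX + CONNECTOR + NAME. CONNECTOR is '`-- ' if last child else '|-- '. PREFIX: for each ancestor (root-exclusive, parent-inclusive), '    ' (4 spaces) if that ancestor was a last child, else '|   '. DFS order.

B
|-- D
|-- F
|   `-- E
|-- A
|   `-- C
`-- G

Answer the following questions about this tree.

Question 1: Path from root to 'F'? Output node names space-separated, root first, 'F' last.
Walk down from root: B -> F

Answer: B F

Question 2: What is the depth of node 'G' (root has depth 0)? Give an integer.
Path from root to G: B -> G
Depth = number of edges = 1

Answer: 1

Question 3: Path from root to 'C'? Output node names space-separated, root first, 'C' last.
Walk down from root: B -> A -> C

Answer: B A C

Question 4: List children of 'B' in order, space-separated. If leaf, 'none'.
Answer: D F A G

Derivation:
Node B's children (from adjacency): D, F, A, G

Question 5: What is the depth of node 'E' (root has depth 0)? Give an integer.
Answer: 2

Derivation:
Path from root to E: B -> F -> E
Depth = number of edges = 2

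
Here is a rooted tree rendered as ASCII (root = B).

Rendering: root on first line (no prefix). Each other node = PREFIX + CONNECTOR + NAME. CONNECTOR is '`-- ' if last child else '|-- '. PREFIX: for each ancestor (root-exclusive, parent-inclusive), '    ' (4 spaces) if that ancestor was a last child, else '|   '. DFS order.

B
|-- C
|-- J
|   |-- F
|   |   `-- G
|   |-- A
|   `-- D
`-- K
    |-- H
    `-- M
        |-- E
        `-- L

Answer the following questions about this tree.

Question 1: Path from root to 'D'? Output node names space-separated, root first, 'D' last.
Walk down from root: B -> J -> D

Answer: B J D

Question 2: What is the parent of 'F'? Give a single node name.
Answer: J

Derivation:
Scan adjacency: F appears as child of J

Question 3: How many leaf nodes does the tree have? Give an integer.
Leaves (nodes with no children): A, C, D, E, G, H, L

Answer: 7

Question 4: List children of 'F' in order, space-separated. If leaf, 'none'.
Answer: G

Derivation:
Node F's children (from adjacency): G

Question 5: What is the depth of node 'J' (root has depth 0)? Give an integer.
Answer: 1

Derivation:
Path from root to J: B -> J
Depth = number of edges = 1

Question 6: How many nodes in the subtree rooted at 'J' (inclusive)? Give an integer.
Answer: 5

Derivation:
Subtree rooted at J contains: A, D, F, G, J
Count = 5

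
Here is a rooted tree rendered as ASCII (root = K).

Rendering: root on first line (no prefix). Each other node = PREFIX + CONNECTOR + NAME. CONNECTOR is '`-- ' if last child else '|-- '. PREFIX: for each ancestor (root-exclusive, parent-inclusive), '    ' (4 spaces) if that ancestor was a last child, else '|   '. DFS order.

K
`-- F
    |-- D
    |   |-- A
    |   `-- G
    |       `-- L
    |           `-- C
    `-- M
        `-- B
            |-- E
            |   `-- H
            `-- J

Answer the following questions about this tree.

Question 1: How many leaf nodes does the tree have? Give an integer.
Leaves (nodes with no children): A, C, H, J

Answer: 4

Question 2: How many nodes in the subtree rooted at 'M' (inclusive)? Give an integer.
Subtree rooted at M contains: B, E, H, J, M
Count = 5

Answer: 5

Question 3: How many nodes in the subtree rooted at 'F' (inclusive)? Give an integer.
Subtree rooted at F contains: A, B, C, D, E, F, G, H, J, L, M
Count = 11

Answer: 11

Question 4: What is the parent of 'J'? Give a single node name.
Answer: B

Derivation:
Scan adjacency: J appears as child of B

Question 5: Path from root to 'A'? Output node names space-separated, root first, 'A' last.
Answer: K F D A

Derivation:
Walk down from root: K -> F -> D -> A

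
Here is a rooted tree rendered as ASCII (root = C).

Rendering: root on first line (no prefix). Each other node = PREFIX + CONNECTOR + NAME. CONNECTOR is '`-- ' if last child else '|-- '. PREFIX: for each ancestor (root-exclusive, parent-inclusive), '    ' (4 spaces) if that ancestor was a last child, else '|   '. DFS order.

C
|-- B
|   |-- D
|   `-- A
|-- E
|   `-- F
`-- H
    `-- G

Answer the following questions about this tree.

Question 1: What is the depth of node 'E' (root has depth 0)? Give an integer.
Path from root to E: C -> E
Depth = number of edges = 1

Answer: 1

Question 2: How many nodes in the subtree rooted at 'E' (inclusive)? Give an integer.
Answer: 2

Derivation:
Subtree rooted at E contains: E, F
Count = 2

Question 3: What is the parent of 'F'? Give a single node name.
Scan adjacency: F appears as child of E

Answer: E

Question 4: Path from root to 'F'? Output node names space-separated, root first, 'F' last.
Walk down from root: C -> E -> F

Answer: C E F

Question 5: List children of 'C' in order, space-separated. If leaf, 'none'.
Answer: B E H

Derivation:
Node C's children (from adjacency): B, E, H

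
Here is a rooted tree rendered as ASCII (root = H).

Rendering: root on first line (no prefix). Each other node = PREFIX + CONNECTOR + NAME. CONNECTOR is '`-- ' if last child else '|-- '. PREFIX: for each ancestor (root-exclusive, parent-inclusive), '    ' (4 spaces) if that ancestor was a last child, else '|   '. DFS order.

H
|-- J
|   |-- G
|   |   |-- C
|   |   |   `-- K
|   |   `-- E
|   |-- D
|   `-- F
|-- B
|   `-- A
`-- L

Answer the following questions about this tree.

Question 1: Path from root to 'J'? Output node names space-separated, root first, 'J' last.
Answer: H J

Derivation:
Walk down from root: H -> J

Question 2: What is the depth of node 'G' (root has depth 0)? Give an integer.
Answer: 2

Derivation:
Path from root to G: H -> J -> G
Depth = number of edges = 2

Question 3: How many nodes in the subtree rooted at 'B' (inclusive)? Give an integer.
Subtree rooted at B contains: A, B
Count = 2

Answer: 2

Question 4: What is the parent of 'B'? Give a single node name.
Scan adjacency: B appears as child of H

Answer: H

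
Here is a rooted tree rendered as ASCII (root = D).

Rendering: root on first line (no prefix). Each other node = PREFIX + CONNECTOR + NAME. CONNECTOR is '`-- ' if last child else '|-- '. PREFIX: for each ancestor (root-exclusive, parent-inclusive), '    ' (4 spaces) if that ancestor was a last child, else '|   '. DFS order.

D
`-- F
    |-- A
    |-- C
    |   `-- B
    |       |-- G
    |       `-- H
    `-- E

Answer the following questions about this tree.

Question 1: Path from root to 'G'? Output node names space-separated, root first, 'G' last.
Answer: D F C B G

Derivation:
Walk down from root: D -> F -> C -> B -> G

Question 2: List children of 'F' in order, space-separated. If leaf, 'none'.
Node F's children (from adjacency): A, C, E

Answer: A C E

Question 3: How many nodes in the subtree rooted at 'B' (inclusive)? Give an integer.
Answer: 3

Derivation:
Subtree rooted at B contains: B, G, H
Count = 3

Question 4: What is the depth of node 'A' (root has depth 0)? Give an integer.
Answer: 2

Derivation:
Path from root to A: D -> F -> A
Depth = number of edges = 2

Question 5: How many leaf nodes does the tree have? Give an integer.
Leaves (nodes with no children): A, E, G, H

Answer: 4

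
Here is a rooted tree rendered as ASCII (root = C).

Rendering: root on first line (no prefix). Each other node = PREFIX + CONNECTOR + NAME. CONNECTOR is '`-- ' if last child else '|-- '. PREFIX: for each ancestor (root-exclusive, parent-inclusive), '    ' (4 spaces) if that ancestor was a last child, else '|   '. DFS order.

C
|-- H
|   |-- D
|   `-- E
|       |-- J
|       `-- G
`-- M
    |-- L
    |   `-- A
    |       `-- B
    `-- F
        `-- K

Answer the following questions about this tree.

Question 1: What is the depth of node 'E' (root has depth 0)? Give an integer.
Answer: 2

Derivation:
Path from root to E: C -> H -> E
Depth = number of edges = 2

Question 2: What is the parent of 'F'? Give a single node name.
Scan adjacency: F appears as child of M

Answer: M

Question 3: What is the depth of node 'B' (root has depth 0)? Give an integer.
Answer: 4

Derivation:
Path from root to B: C -> M -> L -> A -> B
Depth = number of edges = 4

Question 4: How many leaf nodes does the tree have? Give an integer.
Answer: 5

Derivation:
Leaves (nodes with no children): B, D, G, J, K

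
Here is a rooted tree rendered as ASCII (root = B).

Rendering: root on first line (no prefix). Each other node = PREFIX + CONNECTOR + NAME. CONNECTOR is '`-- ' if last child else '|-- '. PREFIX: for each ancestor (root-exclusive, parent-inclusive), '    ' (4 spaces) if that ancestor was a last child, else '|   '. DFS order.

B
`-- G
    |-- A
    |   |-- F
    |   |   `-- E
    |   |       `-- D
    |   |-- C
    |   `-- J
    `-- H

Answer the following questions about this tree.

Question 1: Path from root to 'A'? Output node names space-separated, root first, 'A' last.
Walk down from root: B -> G -> A

Answer: B G A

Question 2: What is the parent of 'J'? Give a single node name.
Answer: A

Derivation:
Scan adjacency: J appears as child of A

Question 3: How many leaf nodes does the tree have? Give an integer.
Answer: 4

Derivation:
Leaves (nodes with no children): C, D, H, J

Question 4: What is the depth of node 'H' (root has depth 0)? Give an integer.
Path from root to H: B -> G -> H
Depth = number of edges = 2

Answer: 2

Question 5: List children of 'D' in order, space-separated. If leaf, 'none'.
Node D's children (from adjacency): (leaf)

Answer: none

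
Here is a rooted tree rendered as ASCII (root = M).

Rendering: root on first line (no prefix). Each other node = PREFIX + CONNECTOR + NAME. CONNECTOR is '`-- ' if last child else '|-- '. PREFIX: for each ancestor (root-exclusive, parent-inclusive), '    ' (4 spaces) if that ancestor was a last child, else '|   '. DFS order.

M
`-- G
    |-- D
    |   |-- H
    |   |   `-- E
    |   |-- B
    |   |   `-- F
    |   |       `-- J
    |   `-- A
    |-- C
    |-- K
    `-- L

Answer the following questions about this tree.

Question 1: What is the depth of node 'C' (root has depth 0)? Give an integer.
Answer: 2

Derivation:
Path from root to C: M -> G -> C
Depth = number of edges = 2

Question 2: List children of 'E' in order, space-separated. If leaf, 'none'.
Node E's children (from adjacency): (leaf)

Answer: none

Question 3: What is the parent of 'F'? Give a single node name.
Answer: B

Derivation:
Scan adjacency: F appears as child of B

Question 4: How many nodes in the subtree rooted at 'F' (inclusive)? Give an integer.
Subtree rooted at F contains: F, J
Count = 2

Answer: 2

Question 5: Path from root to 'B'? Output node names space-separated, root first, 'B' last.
Answer: M G D B

Derivation:
Walk down from root: M -> G -> D -> B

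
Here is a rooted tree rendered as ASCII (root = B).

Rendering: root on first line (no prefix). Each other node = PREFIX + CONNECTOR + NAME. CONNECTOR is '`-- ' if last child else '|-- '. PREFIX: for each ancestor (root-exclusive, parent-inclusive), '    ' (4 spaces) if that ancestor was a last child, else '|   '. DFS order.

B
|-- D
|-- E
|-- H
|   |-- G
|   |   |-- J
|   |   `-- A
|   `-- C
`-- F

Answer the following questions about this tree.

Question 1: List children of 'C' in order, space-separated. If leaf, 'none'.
Answer: none

Derivation:
Node C's children (from adjacency): (leaf)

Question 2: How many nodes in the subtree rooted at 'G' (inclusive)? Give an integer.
Answer: 3

Derivation:
Subtree rooted at G contains: A, G, J
Count = 3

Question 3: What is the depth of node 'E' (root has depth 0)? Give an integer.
Answer: 1

Derivation:
Path from root to E: B -> E
Depth = number of edges = 1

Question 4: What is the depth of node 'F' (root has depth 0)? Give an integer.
Answer: 1

Derivation:
Path from root to F: B -> F
Depth = number of edges = 1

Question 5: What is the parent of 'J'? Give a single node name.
Answer: G

Derivation:
Scan adjacency: J appears as child of G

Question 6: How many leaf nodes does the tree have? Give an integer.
Answer: 6

Derivation:
Leaves (nodes with no children): A, C, D, E, F, J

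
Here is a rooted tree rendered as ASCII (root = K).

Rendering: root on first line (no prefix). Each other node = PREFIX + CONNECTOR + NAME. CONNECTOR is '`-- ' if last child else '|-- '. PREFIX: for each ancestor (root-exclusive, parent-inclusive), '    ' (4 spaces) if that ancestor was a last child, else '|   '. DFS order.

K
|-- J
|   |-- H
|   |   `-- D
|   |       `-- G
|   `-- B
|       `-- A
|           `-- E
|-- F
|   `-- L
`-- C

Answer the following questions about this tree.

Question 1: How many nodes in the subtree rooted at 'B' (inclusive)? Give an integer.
Answer: 3

Derivation:
Subtree rooted at B contains: A, B, E
Count = 3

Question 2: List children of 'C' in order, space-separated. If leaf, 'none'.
Answer: none

Derivation:
Node C's children (from adjacency): (leaf)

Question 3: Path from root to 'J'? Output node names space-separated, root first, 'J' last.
Walk down from root: K -> J

Answer: K J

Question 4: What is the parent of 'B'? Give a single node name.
Answer: J

Derivation:
Scan adjacency: B appears as child of J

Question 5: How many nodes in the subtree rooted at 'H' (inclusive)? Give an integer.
Subtree rooted at H contains: D, G, H
Count = 3

Answer: 3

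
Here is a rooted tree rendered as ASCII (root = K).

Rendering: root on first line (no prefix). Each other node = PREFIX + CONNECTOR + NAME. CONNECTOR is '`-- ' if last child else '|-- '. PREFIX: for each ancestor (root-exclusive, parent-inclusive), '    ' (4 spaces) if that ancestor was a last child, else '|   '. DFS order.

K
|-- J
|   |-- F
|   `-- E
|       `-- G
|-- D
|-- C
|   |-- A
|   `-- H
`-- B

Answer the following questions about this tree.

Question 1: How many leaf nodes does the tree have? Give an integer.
Answer: 6

Derivation:
Leaves (nodes with no children): A, B, D, F, G, H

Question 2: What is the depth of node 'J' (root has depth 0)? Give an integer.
Answer: 1

Derivation:
Path from root to J: K -> J
Depth = number of edges = 1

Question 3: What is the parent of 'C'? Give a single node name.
Answer: K

Derivation:
Scan adjacency: C appears as child of K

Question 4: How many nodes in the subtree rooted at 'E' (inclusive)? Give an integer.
Subtree rooted at E contains: E, G
Count = 2

Answer: 2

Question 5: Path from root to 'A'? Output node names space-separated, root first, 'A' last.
Walk down from root: K -> C -> A

Answer: K C A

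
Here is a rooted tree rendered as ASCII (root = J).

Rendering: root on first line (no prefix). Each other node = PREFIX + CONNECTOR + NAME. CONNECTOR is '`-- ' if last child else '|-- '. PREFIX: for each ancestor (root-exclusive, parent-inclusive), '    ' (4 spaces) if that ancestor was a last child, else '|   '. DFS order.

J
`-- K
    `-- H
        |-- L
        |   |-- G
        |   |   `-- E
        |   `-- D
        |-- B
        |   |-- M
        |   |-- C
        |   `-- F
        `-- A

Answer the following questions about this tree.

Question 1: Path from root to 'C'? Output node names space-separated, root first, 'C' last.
Answer: J K H B C

Derivation:
Walk down from root: J -> K -> H -> B -> C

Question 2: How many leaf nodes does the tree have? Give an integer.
Leaves (nodes with no children): A, C, D, E, F, M

Answer: 6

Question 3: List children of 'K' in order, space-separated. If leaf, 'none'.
Node K's children (from adjacency): H

Answer: H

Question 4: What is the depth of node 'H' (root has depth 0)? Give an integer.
Path from root to H: J -> K -> H
Depth = number of edges = 2

Answer: 2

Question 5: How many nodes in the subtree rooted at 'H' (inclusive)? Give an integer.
Subtree rooted at H contains: A, B, C, D, E, F, G, H, L, M
Count = 10

Answer: 10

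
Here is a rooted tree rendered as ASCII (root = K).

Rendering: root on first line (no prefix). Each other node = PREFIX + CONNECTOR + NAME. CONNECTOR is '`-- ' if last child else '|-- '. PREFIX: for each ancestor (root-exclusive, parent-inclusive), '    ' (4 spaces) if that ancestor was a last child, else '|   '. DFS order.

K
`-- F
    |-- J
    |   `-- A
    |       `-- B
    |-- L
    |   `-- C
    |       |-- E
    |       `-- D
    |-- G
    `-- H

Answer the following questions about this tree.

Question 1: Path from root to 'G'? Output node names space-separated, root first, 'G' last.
Answer: K F G

Derivation:
Walk down from root: K -> F -> G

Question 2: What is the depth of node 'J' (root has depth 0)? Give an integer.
Answer: 2

Derivation:
Path from root to J: K -> F -> J
Depth = number of edges = 2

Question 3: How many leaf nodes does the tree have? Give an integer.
Leaves (nodes with no children): B, D, E, G, H

Answer: 5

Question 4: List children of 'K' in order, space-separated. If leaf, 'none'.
Node K's children (from adjacency): F

Answer: F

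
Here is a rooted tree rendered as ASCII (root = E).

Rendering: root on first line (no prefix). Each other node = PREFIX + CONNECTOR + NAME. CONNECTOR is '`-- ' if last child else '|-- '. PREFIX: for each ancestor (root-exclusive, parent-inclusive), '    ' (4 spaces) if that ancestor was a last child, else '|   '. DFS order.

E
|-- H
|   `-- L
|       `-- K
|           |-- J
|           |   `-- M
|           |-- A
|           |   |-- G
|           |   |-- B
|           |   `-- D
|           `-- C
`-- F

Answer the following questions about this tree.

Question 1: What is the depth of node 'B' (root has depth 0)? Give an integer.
Answer: 5

Derivation:
Path from root to B: E -> H -> L -> K -> A -> B
Depth = number of edges = 5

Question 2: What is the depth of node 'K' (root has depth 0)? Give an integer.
Answer: 3

Derivation:
Path from root to K: E -> H -> L -> K
Depth = number of edges = 3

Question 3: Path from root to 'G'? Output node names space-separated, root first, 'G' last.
Answer: E H L K A G

Derivation:
Walk down from root: E -> H -> L -> K -> A -> G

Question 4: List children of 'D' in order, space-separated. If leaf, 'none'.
Answer: none

Derivation:
Node D's children (from adjacency): (leaf)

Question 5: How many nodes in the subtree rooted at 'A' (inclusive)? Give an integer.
Subtree rooted at A contains: A, B, D, G
Count = 4

Answer: 4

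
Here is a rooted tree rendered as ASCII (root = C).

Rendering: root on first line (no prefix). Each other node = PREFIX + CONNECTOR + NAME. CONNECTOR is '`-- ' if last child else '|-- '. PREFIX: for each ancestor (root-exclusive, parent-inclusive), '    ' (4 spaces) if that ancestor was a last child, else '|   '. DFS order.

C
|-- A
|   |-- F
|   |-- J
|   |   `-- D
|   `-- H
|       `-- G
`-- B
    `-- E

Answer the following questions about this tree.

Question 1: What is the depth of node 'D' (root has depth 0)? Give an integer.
Answer: 3

Derivation:
Path from root to D: C -> A -> J -> D
Depth = number of edges = 3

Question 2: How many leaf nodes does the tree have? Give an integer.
Leaves (nodes with no children): D, E, F, G

Answer: 4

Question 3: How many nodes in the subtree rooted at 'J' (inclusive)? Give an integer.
Subtree rooted at J contains: D, J
Count = 2

Answer: 2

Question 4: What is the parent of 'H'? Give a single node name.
Answer: A

Derivation:
Scan adjacency: H appears as child of A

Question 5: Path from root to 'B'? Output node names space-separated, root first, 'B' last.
Walk down from root: C -> B

Answer: C B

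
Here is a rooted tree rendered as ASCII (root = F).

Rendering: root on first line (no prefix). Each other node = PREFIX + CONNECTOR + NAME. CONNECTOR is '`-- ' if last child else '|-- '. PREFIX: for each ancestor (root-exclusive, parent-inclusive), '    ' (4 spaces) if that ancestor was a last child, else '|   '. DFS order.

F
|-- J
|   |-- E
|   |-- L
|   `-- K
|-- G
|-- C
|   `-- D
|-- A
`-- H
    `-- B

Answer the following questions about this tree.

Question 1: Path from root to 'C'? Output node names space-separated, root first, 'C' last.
Answer: F C

Derivation:
Walk down from root: F -> C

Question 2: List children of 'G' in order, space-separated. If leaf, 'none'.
Answer: none

Derivation:
Node G's children (from adjacency): (leaf)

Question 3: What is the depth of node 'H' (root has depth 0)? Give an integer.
Answer: 1

Derivation:
Path from root to H: F -> H
Depth = number of edges = 1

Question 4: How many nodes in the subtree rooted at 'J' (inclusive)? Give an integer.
Answer: 4

Derivation:
Subtree rooted at J contains: E, J, K, L
Count = 4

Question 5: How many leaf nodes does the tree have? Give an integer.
Leaves (nodes with no children): A, B, D, E, G, K, L

Answer: 7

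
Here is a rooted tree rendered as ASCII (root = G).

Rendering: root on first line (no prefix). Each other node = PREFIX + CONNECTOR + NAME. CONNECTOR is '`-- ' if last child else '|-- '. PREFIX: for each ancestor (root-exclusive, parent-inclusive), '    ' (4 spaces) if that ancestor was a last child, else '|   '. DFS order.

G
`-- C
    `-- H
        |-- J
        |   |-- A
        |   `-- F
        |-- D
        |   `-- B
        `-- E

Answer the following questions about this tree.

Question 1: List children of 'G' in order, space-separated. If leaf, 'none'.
Node G's children (from adjacency): C

Answer: C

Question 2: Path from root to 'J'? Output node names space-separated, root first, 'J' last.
Answer: G C H J

Derivation:
Walk down from root: G -> C -> H -> J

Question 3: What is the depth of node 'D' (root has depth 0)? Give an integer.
Path from root to D: G -> C -> H -> D
Depth = number of edges = 3

Answer: 3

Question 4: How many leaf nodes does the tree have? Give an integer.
Answer: 4

Derivation:
Leaves (nodes with no children): A, B, E, F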